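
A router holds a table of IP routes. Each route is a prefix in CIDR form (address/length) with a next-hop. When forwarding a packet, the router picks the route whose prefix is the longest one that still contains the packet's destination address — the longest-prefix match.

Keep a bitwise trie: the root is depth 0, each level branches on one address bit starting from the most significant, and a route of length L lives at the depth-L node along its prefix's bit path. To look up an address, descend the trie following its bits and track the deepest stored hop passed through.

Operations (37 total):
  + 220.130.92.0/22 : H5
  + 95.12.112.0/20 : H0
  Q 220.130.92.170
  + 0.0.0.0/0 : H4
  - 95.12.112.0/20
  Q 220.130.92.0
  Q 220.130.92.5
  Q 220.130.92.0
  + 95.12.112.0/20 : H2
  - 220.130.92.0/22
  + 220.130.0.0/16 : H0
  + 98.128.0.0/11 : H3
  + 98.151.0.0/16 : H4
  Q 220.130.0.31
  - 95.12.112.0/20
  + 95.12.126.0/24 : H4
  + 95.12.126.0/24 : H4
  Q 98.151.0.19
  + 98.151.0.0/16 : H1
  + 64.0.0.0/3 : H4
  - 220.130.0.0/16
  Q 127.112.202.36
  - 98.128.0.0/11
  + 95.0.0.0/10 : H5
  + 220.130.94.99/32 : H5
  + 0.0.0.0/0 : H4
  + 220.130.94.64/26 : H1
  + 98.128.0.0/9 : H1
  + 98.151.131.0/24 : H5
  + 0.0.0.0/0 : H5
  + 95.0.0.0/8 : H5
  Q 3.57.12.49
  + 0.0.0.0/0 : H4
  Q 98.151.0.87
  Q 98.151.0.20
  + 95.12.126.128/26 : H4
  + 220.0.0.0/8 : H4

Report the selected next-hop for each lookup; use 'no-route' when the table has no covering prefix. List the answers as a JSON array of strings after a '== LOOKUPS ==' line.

Apply in order:
  add 220.130.92.0/22 -> H5 at depth 22
  add 95.12.112.0/20 -> H0 at depth 20
  lookup 220.130.92.170: bits 1101110010000010010111 walk d0:-→d1:-→d2:-→d3:-→d4:-→d5:-→d6:-→d7:-→d8:-→d9:-→d10:-→d11:-→d12:-→d13:-→d14:-→d15:-→d16:-→d17:-→d18:-→d19:-→d20:-→d21:-→d22:H5 -> H5
  add 0.0.0.0/0 -> H4 at depth 0
  - 95.12.112.0/20 clear@20
  lookup 220.130.92.0: bits 1101110010000010010111 walk d0:H4→d1:-→d2:-→d3:-→d4:-→d5:-→d6:-→d7:-→d8:-→d9:-→d10:-→d11:-→d12:-→d13:-→d14:-→d15:-→d16:-→d17:-→d18:-→d19:-→d20:-→d21:-→d22:H5 -> H5
  lookup 220.130.92.5: bits 1101110010000010010111 walk d0:H4→d1:-→d2:-→d3:-→d4:-→d5:-→d6:-→d7:-→d8:-→d9:-→d10:-→d11:-→d12:-→d13:-→d14:-→d15:-→d16:-→d17:-→d18:-→d19:-→d20:-→d21:-→d22:H5 -> H5
  lookup 220.130.92.0: bits 1101110010000010010111 walk d0:H4→d1:-→d2:-→d3:-→d4:-→d5:-→d6:-→d7:-→d8:-→d9:-→d10:-→d11:-→d12:-→d13:-→d14:-→d15:-→d16:-→d17:-→d18:-→d19:-→d20:-→d21:-→d22:H5 -> H5
  add 95.12.112.0/20 -> H2 at depth 20
  - 220.130.92.0/22 clear@22
  add 220.130.0.0/16 -> H0 at depth 16
  add 98.128.0.0/11 -> H3 at depth 11
  add 98.151.0.0/16 -> H4 at depth 16
  lookup 220.130.0.31: bits 11011100100000100 walk d0:H4→d1:-→d2:-→d3:-→d4:-→d5:-→d6:-→d7:-→d8:-→d9:-→d10:-→d11:-→d12:-→d13:-→d14:-→d15:-→d16:H0→d17:- -> H0
  - 95.12.112.0/20 clear@20
  add 95.12.126.0/24 -> H4 at depth 24
  add 95.12.126.0/24 -> H4 at depth 24
  lookup 98.151.0.19: bits 0110001010010111 walk d0:H4→d1:-→d2:-→d3:-→d4:-→d5:-→d6:-→d7:-→d8:-→d9:-→d10:-→d11:H3→d12:-→d13:-→d14:-→d15:-→d16:H4 -> H4
  add 98.151.0.0/16 -> H1 at depth 16
  add 64.0.0.0/3 -> H4 at depth 3
  - 220.130.0.0/16 clear@16
  lookup 127.112.202.36: bits 011 walk d0:H4→d1:-→d2:-→d3:- -> H4
  - 98.128.0.0/11 clear@11
  add 95.0.0.0/10 -> H5 at depth 10
  add 220.130.94.99/32 -> H5 at depth 32
  add 0.0.0.0/0 -> H4 at depth 0
  add 220.130.94.64/26 -> H1 at depth 26
  add 98.128.0.0/9 -> H1 at depth 9
  add 98.151.131.0/24 -> H5 at depth 24
  add 0.0.0.0/0 -> H5 at depth 0
  add 95.0.0.0/8 -> H5 at depth 8
  lookup 3.57.12.49: bits 0 walk d0:H5→d1:- -> H5
  add 0.0.0.0/0 -> H4 at depth 0
  lookup 98.151.0.87: bits 0110001010010111 walk d0:H4→d1:-→d2:-→d3:-→d4:-→d5:-→d6:-→d7:-→d8:-→d9:H1→d10:-→d11:-→d12:-→d13:-→d14:-→d15:-→d16:H1 -> H1
  lookup 98.151.0.20: bits 0110001010010111 walk d0:H4→d1:-→d2:-→d3:-→d4:-→d5:-→d6:-→d7:-→d8:-→d9:H1→d10:-→d11:-→d12:-→d13:-→d14:-→d15:-→d16:H1 -> H1
  add 95.12.126.128/26 -> H4 at depth 26
  add 220.0.0.0/8 -> H4 at depth 8

== LOOKUPS ==
["H5","H5","H5","H5","H0","H4","H4","H5","H1","H1"]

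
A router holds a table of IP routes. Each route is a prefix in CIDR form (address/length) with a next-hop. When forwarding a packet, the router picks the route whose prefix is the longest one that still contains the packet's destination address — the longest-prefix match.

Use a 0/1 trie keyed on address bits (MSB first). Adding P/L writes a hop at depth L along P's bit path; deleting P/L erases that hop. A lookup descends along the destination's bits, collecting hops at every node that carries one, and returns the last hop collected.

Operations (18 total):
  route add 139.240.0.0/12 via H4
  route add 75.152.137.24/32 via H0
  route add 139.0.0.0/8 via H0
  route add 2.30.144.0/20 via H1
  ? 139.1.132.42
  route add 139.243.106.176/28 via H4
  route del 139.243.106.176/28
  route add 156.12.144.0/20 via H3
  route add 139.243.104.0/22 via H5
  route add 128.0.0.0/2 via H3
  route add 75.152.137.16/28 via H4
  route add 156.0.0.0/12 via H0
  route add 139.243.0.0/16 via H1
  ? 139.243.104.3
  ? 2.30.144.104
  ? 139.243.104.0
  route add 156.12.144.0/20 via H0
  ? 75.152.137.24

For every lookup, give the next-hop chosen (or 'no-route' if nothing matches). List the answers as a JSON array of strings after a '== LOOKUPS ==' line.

Process each operation:
  add 139.240.0.0/12 -> H4 at depth 12
  add 75.152.137.24/32 -> H0 at depth 32
  add 139.0.0.0/8 -> H0 at depth 8
  add 2.30.144.0/20 -> H1 at depth 20
  lookup 139.1.132.42: bits 10001011 walk d0:-→d1:-→d2:-→d3:-→d4:-→d5:-→d6:-→d7:-→d8:H0 -> H0
  add 139.243.106.176/28 -> H4 at depth 28
  - 139.243.106.176/28 clear@28
  add 156.12.144.0/20 -> H3 at depth 20
  add 139.243.104.0/22 -> H5 at depth 22
  add 128.0.0.0/2 -> H3 at depth 2
  add 75.152.137.16/28 -> H4 at depth 28
  add 156.0.0.0/12 -> H0 at depth 12
  add 139.243.0.0/16 -> H1 at depth 16
  lookup 139.243.104.3: bits 1000101111110011011010 walk d0:-→d1:-→d2:H3→d3:-→d4:-→d5:-→d6:-→d7:-→d8:H0→d9:-→d10:-→d11:-→d12:H4→d13:-→d14:-→d15:-→d16:H1→d17:-→d18:-→d19:-→d20:-→d21:-→d22:H5 -> H5
  lookup 2.30.144.104: bits 00000010000111101001 walk d0:-→d1:-→d2:-→d3:-→d4:-→d5:-→d6:-→d7:-→d8:-→d9:-→d10:-→d11:-→d12:-→d13:-→d14:-→d15:-→d16:-→d17:-→d18:-→d19:-→d20:H1 -> H1
  lookup 139.243.104.0: bits 1000101111110011011010 walk d0:-→d1:-→d2:H3→d3:-→d4:-→d5:-→d6:-→d7:-→d8:H0→d9:-→d10:-→d11:-→d12:H4→d13:-→d14:-→d15:-→d16:H1→d17:-→d18:-→d19:-→d20:-→d21:-→d22:H5 -> H5
  add 156.12.144.0/20 -> H0 at depth 20
  lookup 75.152.137.24: bits 01001011100110001000100100011000 walk d0:-→d1:-→d2:-→d3:-→d4:-→d5:-→d6:-→d7:-→d8:-→d9:-→d10:-→d11:-→d12:-→d13:-→d14:-→d15:-→d16:-→d17:-→d18:-→d19:-→d20:-→d21:-→d22:-→d23:-→d24:-→d25:-→d26:-→d27:-→d28:H4→d29:-→d30:-→d31:-→d32:H0 -> H0

== LOOKUPS ==
["H0","H5","H1","H5","H0"]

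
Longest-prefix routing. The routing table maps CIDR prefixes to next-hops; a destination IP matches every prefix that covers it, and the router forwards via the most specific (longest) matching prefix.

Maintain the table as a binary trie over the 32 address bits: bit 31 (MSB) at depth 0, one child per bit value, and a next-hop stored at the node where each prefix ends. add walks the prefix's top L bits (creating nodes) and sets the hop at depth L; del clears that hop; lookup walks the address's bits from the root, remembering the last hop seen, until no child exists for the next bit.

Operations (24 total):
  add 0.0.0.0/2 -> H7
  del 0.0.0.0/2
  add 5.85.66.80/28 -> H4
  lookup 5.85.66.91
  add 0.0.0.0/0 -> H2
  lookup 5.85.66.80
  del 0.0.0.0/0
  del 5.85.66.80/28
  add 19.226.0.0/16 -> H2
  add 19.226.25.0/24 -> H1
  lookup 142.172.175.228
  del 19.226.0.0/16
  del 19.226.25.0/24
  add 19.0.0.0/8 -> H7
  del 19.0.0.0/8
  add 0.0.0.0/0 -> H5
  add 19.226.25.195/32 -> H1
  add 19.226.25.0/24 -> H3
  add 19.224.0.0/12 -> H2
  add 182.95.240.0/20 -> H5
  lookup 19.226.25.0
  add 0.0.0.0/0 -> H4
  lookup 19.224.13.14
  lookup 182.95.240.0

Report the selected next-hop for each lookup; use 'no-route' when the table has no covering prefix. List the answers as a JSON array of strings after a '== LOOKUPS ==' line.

Apply in order:
  + 0.0.0.0/2 (H7) depth=2
  - 0.0.0.0/2 clear@2
  + 5.85.66.80/28 (H4) depth=28
  ? 5.85.66.91  path d0:-→d1:-→d2:-→d3:-→d4:-→d5:-→d6:-→d7:-→d8:-→d9:-→d10:-→d11:-→d12:-→d13:-→d14:-→d15:-→d16:-→d17:-→d18:-→d19:-→d20:-→d21:-→d22:-→d23:-→d24:-→d25:-→d26:-→d27:-→d28:H4  best=H4
  + 0.0.0.0/0 (H2) depth=0
  ? 5.85.66.80  path d0:H2→d1:-→d2:-→d3:-→d4:-→d5:-→d6:-→d7:-→d8:-→d9:-→d10:-→d11:-→d12:-→d13:-→d14:-→d15:-→d16:-→d17:-→d18:-→d19:-→d20:-→d21:-→d22:-→d23:-→d24:-→d25:-→d26:-→d27:-→d28:H4  best=H4
  - 0.0.0.0/0 clear@0
  - 5.85.66.80/28 clear@28
  + 19.226.0.0/16 (H2) depth=16
  + 19.226.25.0/24 (H1) depth=24
  ? 142.172.175.228  path d0:-  best=no-route
  - 19.226.0.0/16 clear@16
  - 19.226.25.0/24 clear@24
  + 19.0.0.0/8 (H7) depth=8
  - 19.0.0.0/8 clear@8
  + 0.0.0.0/0 (H5) depth=0
  + 19.226.25.195/32 (H1) depth=32
  + 19.226.25.0/24 (H3) depth=24
  + 19.224.0.0/12 (H2) depth=12
  + 182.95.240.0/20 (H5) depth=20
  ? 19.226.25.0  path d0:H5→d1:-→d2:-→d3:-→d4:-→d5:-→d6:-→d7:-→d8:-→d9:-→d10:-→d11:-→d12:H2→d13:-→d14:-→d15:-→d16:-→d17:-→d18:-→d19:-→d20:-→d21:-→d22:-→d23:-→d24:H3  best=H3
  + 0.0.0.0/0 (H4) depth=0
  ? 19.224.13.14  path d0:H4→d1:-→d2:-→d3:-→d4:-→d5:-→d6:-→d7:-→d8:-→d9:-→d10:-→d11:-→d12:H2→d13:-→d14:-  best=H2
  ? 182.95.240.0  path d0:H4→d1:-→d2:-→d3:-→d4:-→d5:-→d6:-→d7:-→d8:-→d9:-→d10:-→d11:-→d12:-→d13:-→d14:-→d15:-→d16:-→d17:-→d18:-→d19:-→d20:H5  best=H5

== LOOKUPS ==
["H4","H4","no-route","H3","H2","H5"]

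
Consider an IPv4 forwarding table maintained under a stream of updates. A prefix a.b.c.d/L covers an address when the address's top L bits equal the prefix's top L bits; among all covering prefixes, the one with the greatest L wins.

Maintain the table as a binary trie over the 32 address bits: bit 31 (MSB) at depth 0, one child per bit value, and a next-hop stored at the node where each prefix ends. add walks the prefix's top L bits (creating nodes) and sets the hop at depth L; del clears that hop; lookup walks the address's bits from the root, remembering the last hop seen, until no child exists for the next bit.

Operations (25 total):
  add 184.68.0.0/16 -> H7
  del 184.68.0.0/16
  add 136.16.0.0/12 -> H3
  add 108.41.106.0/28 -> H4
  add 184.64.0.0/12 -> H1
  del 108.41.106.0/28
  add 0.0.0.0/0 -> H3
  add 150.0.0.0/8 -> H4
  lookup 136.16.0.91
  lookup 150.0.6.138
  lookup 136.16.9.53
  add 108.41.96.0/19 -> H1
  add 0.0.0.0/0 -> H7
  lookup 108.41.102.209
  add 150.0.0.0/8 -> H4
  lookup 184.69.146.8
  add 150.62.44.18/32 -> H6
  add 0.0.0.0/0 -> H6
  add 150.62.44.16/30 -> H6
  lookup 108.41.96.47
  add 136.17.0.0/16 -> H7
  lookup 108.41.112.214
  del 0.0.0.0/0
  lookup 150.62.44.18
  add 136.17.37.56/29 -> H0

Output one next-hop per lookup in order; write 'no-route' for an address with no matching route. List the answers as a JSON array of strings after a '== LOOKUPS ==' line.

Process each operation:
  add 184.68.0.0/16 -> H7 at depth 16
  del 184.68.0.0/16 (clear depth 16)
  add 136.16.0.0/12 -> H3 at depth 12
  add 108.41.106.0/28 -> H4 at depth 28
  add 184.64.0.0/12 -> H1 at depth 12
  del 108.41.106.0/28 (clear depth 28)
  add 0.0.0.0/0 -> H3 at depth 0
  add 150.0.0.0/8 -> H4 at depth 8
  lookup 136.16.0.91: bits 100010000001 walk d0:H3→d1:-→d2:-→d3:-→d4:-→d5:-→d6:-→d7:-→d8:-→d9:-→d10:-→d11:-→d12:H3 -> H3
  lookup 150.0.6.138: bits 10010110 walk d0:H3→d1:-→d2:-→d3:-→d4:-→d5:-→d6:-→d7:-→d8:H4 -> H4
  lookup 136.16.9.53: bits 100010000001 walk d0:H3→d1:-→d2:-→d3:-→d4:-→d5:-→d6:-→d7:-→d8:-→d9:-→d10:-→d11:-→d12:H3 -> H3
  add 108.41.96.0/19 -> H1 at depth 19
  add 0.0.0.0/0 -> H7 at depth 0
  lookup 108.41.102.209: bits 01101100001010010110 walk d0:H7→d1:-→d2:-→d3:-→d4:-→d5:-→d6:-→d7:-→d8:-→d9:-→d10:-→d11:-→d12:-→d13:-→d14:-→d15:-→d16:-→d17:-→d18:-→d19:H1→d20:- -> H1
  add 150.0.0.0/8 -> H4 at depth 8
  lookup 184.69.146.8: bits 101110000100010 walk d0:H7→d1:-→d2:-→d3:-→d4:-→d5:-→d6:-→d7:-→d8:-→d9:-→d10:-→d11:-→d12:H1→d13:-→d14:-→d15:- -> H1
  add 150.62.44.18/32 -> H6 at depth 32
  add 0.0.0.0/0 -> H6 at depth 0
  add 150.62.44.16/30 -> H6 at depth 30
  lookup 108.41.96.47: bits 01101100001010010110 walk d0:H6→d1:-→d2:-→d3:-→d4:-→d5:-→d6:-→d7:-→d8:-→d9:-→d10:-→d11:-→d12:-→d13:-→d14:-→d15:-→d16:-→d17:-→d18:-→d19:H1→d20:- -> H1
  add 136.17.0.0/16 -> H7 at depth 16
  lookup 108.41.112.214: bits 0110110000101001011 walk d0:H6→d1:-→d2:-→d3:-→d4:-→d5:-→d6:-→d7:-→d8:-→d9:-→d10:-→d11:-→d12:-→d13:-→d14:-→d15:-→d16:-→d17:-→d18:-→d19:H1 -> H1
  del 0.0.0.0/0 (clear depth 0)
  lookup 150.62.44.18: bits 10010110001111100010110000010010 walk d0:-→d1:-→d2:-→d3:-→d4:-→d5:-→d6:-→d7:-→d8:H4→d9:-→d10:-→d11:-→d12:-→d13:-→d14:-→d15:-→d16:-→d17:-→d18:-→d19:-→d20:-→d21:-→d22:-→d23:-→d24:-→d25:-→d26:-→d27:-→d28:-→d29:-→d30:H6→d31:-→d32:H6 -> H6
  add 136.17.37.56/29 -> H0 at depth 29

== LOOKUPS ==
["H3","H4","H3","H1","H1","H1","H1","H6"]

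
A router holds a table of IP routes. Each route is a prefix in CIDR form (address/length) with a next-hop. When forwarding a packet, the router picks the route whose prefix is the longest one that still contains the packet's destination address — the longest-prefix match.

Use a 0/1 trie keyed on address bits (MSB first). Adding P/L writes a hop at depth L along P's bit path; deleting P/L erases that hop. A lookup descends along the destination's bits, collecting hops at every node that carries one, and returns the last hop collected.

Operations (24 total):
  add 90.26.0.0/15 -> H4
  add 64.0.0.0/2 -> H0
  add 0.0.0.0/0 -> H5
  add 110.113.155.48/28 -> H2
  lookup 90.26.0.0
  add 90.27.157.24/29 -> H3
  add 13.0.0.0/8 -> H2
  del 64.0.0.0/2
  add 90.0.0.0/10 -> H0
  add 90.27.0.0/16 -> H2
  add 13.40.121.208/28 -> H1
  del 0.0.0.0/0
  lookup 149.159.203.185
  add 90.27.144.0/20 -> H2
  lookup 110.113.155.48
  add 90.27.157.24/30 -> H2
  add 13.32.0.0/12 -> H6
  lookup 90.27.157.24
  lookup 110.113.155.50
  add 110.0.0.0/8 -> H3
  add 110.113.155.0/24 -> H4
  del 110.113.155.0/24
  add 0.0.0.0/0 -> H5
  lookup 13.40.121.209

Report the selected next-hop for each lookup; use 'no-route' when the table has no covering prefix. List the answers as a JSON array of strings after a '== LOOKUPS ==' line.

Apply in order:
  + 90.26.0.0/15 (H4) depth=15
  + 64.0.0.0/2 (H0) depth=2
  + 0.0.0.0/0 (H5) depth=0
  + 110.113.155.48/28 (H2) depth=28
  lookup 90.26.0.0: bits 010110100001101 walk d0:H5→d1:-→d2:H0→d3:-→d4:-→d5:-→d6:-→d7:-→d8:-→d9:-→d10:-→d11:-→d12:-→d13:-→d14:-→d15:H4 -> H4
  + 90.27.157.24/29 (H3) depth=29
  + 13.0.0.0/8 (H2) depth=8
  - 64.0.0.0/2 clear@2
  + 90.0.0.0/10 (H0) depth=10
  + 90.27.0.0/16 (H2) depth=16
  + 13.40.121.208/28 (H1) depth=28
  - 0.0.0.0/0 clear@0
  lookup 149.159.203.185: bits ε walk d0:- -> no-route
  + 90.27.144.0/20 (H2) depth=20
  lookup 110.113.155.48: bits 0110111001110001100110110011 walk d0:-→d1:-→d2:-→d3:-→d4:-→d5:-→d6:-→d7:-→d8:-→d9:-→d10:-→d11:-→d12:-→d13:-→d14:-→d15:-→d16:-→d17:-→d18:-→d19:-→d20:-→d21:-→d22:-→d23:-→d24:-→d25:-→d26:-→d27:-→d28:H2 -> H2
  + 90.27.157.24/30 (H2) depth=30
  + 13.32.0.0/12 (H6) depth=12
  lookup 90.27.157.24: bits 010110100001101110011101000110 walk d0:-→d1:-→d2:-→d3:-→d4:-→d5:-→d6:-→d7:-→d8:-→d9:-→d10:H0→d11:-→d12:-→d13:-→d14:-→d15:H4→d16:H2→d17:-→d18:-→d19:-→d20:H2→d21:-→d22:-→d23:-→d24:-→d25:-→d26:-→d27:-→d28:-→d29:H3→d30:H2 -> H2
  lookup 110.113.155.50: bits 0110111001110001100110110011 walk d0:-→d1:-→d2:-→d3:-→d4:-→d5:-→d6:-→d7:-→d8:-→d9:-→d10:-→d11:-→d12:-→d13:-→d14:-→d15:-→d16:-→d17:-→d18:-→d19:-→d20:-→d21:-→d22:-→d23:-→d24:-→d25:-→d26:-→d27:-→d28:H2 -> H2
  + 110.0.0.0/8 (H3) depth=8
  + 110.113.155.0/24 (H4) depth=24
  - 110.113.155.0/24 clear@24
  + 0.0.0.0/0 (H5) depth=0
  lookup 13.40.121.209: bits 0000110100101000011110011101 walk d0:H5→d1:-→d2:-→d3:-→d4:-→d5:-→d6:-→d7:-→d8:H2→d9:-→d10:-→d11:-→d12:H6→d13:-→d14:-→d15:-→d16:-→d17:-→d18:-→d19:-→d20:-→d21:-→d22:-→d23:-→d24:-→d25:-→d26:-→d27:-→d28:H1 -> H1

== LOOKUPS ==
["H4","no-route","H2","H2","H2","H1"]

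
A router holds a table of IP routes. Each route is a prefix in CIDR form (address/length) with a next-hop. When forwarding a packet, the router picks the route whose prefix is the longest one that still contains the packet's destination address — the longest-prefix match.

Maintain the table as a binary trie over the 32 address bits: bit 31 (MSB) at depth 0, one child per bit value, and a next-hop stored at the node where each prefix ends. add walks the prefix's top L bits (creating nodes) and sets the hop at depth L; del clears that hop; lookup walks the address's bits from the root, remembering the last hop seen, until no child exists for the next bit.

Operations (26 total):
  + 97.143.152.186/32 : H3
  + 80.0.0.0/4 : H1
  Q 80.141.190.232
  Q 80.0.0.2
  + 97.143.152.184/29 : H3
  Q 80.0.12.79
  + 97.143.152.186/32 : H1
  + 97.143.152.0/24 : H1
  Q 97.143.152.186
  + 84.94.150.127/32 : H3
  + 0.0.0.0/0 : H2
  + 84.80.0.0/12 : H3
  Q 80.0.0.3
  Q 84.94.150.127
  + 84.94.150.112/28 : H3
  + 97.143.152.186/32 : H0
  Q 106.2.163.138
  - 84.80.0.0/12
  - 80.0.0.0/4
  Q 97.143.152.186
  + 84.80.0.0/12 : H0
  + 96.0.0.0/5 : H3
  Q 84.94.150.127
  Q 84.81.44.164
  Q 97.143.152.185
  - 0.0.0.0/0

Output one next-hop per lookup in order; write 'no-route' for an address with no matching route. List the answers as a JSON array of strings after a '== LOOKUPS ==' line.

Trace:
  add 97.143.152.186/32 -> H3 at depth 32
  add 80.0.0.0/4 -> H1 at depth 4
  Q 80.141.190.232: descend 0101 ; hops seen [H1] ; pick H1
  Q 80.0.0.2: descend 0101 ; hops seen [H1] ; pick H1
  add 97.143.152.184/29 -> H3 at depth 29
  Q 80.0.12.79: descend 0101 ; hops seen [H1] ; pick H1
  add 97.143.152.186/32 -> H1 at depth 32
  add 97.143.152.0/24 -> H1 at depth 24
  Q 97.143.152.186: descend 01100001100011111001100010111010 ; hops seen [H1,H3,H1] ; pick H1
  add 84.94.150.127/32 -> H3 at depth 32
  add 0.0.0.0/0 -> H2 at depth 0
  add 84.80.0.0/12 -> H3 at depth 12
  Q 80.0.0.3: descend 01010 ; hops seen [H2,H1] ; pick H1
  Q 84.94.150.127: descend 01010100010111101001011001111111 ; hops seen [H2,H1,H3,H3] ; pick H3
  add 84.94.150.112/28 -> H3 at depth 28
  add 97.143.152.186/32 -> H0 at depth 32
  Q 106.2.163.138: descend 0110 ; hops seen [H2] ; pick H2
  - 84.80.0.0/12 clear@12
  - 80.0.0.0/4 clear@4
  Q 97.143.152.186: descend 01100001100011111001100010111010 ; hops seen [H2,H1,H3,H0] ; pick H0
  add 84.80.0.0/12 -> H0 at depth 12
  add 96.0.0.0/5 -> H3 at depth 5
  Q 84.94.150.127: descend 01010100010111101001011001111111 ; hops seen [H2,H0,H3,H3] ; pick H3
  Q 84.81.44.164: descend 010101000101 ; hops seen [H2,H0] ; pick H0
  Q 97.143.152.185: descend 011000011000111110011000101110 ; hops seen [H2,H3,H1,H3] ; pick H3
  - 0.0.0.0/0 clear@0

== LOOKUPS ==
["H1","H1","H1","H1","H1","H3","H2","H0","H3","H0","H3"]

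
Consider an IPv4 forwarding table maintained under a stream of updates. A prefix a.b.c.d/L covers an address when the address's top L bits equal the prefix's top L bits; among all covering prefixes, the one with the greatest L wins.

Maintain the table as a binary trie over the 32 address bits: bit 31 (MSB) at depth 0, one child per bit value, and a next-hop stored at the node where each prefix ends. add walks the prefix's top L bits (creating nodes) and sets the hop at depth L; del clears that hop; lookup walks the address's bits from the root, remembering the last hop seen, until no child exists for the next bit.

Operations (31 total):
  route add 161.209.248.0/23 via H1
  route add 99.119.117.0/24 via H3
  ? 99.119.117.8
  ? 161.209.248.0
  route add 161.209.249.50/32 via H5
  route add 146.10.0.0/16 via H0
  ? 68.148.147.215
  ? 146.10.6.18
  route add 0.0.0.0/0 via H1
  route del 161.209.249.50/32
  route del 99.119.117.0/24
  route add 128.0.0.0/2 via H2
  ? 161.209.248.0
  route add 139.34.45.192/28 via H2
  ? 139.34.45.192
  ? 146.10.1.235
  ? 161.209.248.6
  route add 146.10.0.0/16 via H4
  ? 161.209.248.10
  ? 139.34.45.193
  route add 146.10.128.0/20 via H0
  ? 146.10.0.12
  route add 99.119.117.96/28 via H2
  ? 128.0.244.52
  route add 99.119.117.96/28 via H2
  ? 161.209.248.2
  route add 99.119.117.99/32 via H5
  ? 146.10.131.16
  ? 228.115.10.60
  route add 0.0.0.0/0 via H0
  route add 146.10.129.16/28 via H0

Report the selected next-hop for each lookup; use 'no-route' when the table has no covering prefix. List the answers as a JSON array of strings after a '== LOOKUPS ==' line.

Process each operation:
  add 161.209.248.0/23 -> H1 at depth 23
  add 99.119.117.0/24 -> H3 at depth 24
  ? 99.119.117.8  path d0:-→d1:-→d2:-→d3:-→d4:-→d5:-→d6:-→d7:-→d8:-→d9:-→d10:-→d11:-→d12:-→d13:-→d14:-→d15:-→d16:-→d17:-→d18:-→d19:-→d20:-→d21:-→d22:-→d23:-→d24:H3  best=H3
  ? 161.209.248.0  path d0:-→d1:-→d2:-→d3:-→d4:-→d5:-→d6:-→d7:-→d8:-→d9:-→d10:-→d11:-→d12:-→d13:-→d14:-→d15:-→d16:-→d17:-→d18:-→d19:-→d20:-→d21:-→d22:-→d23:H1  best=H1
  add 161.209.249.50/32 -> H5 at depth 32
  add 146.10.0.0/16 -> H0 at depth 16
  ? 68.148.147.215  path d0:-→d1:-→d2:-  best=no-route
  ? 146.10.6.18  path d0:-→d1:-→d2:-→d3:-→d4:-→d5:-→d6:-→d7:-→d8:-→d9:-→d10:-→d11:-→d12:-→d13:-→d14:-→d15:-→d16:H0  best=H0
  add 0.0.0.0/0 -> H1 at depth 0
  - 161.209.249.50/32 clear@32
  - 99.119.117.0/24 clear@24
  add 128.0.0.0/2 -> H2 at depth 2
  ? 161.209.248.0  path d0:H1→d1:-→d2:H2→d3:-→d4:-→d5:-→d6:-→d7:-→d8:-→d9:-→d10:-→d11:-→d12:-→d13:-→d14:-→d15:-→d16:-→d17:-→d18:-→d19:-→d20:-→d21:-→d22:-→d23:H1  best=H1
  add 139.34.45.192/28 -> H2 at depth 28
  ? 139.34.45.192  path d0:H1→d1:-→d2:H2→d3:-→d4:-→d5:-→d6:-→d7:-→d8:-→d9:-→d10:-→d11:-→d12:-→d13:-→d14:-→d15:-→d16:-→d17:-→d18:-→d19:-→d20:-→d21:-→d22:-→d23:-→d24:-→d25:-→d26:-→d27:-→d28:H2  best=H2
  ? 146.10.1.235  path d0:H1→d1:-→d2:H2→d3:-→d4:-→d5:-→d6:-→d7:-→d8:-→d9:-→d10:-→d11:-→d12:-→d13:-→d14:-→d15:-→d16:H0  best=H0
  ? 161.209.248.6  path d0:H1→d1:-→d2:H2→d3:-→d4:-→d5:-→d6:-→d7:-→d8:-→d9:-→d10:-→d11:-→d12:-→d13:-→d14:-→d15:-→d16:-→d17:-→d18:-→d19:-→d20:-→d21:-→d22:-→d23:H1  best=H1
  add 146.10.0.0/16 -> H4 at depth 16
  ? 161.209.248.10  path d0:H1→d1:-→d2:H2→d3:-→d4:-→d5:-→d6:-→d7:-→d8:-→d9:-→d10:-→d11:-→d12:-→d13:-→d14:-→d15:-→d16:-→d17:-→d18:-→d19:-→d20:-→d21:-→d22:-→d23:H1  best=H1
  ? 139.34.45.193  path d0:H1→d1:-→d2:H2→d3:-→d4:-→d5:-→d6:-→d7:-→d8:-→d9:-→d10:-→d11:-→d12:-→d13:-→d14:-→d15:-→d16:-→d17:-→d18:-→d19:-→d20:-→d21:-→d22:-→d23:-→d24:-→d25:-→d26:-→d27:-→d28:H2  best=H2
  add 146.10.128.0/20 -> H0 at depth 20
  ? 146.10.0.12  path d0:H1→d1:-→d2:H2→d3:-→d4:-→d5:-→d6:-→d7:-→d8:-→d9:-→d10:-→d11:-→d12:-→d13:-→d14:-→d15:-→d16:H4  best=H4
  add 99.119.117.96/28 -> H2 at depth 28
  ? 128.0.244.52  path d0:H1→d1:-→d2:H2→d3:-→d4:-  best=H2
  add 99.119.117.96/28 -> H2 at depth 28
  ? 161.209.248.2  path d0:H1→d1:-→d2:H2→d3:-→d4:-→d5:-→d6:-→d7:-→d8:-→d9:-→d10:-→d11:-→d12:-→d13:-→d14:-→d15:-→d16:-→d17:-→d18:-→d19:-→d20:-→d21:-→d22:-→d23:H1  best=H1
  add 99.119.117.99/32 -> H5 at depth 32
  ? 146.10.131.16  path d0:H1→d1:-→d2:H2→d3:-→d4:-→d5:-→d6:-→d7:-→d8:-→d9:-→d10:-→d11:-→d12:-→d13:-→d14:-→d15:-→d16:H4→d17:-→d18:-→d19:-→d20:H0  best=H0
  ? 228.115.10.60  path d0:H1→d1:-  best=H1
  add 0.0.0.0/0 -> H0 at depth 0
  add 146.10.129.16/28 -> H0 at depth 28

== LOOKUPS ==
["H3","H1","no-route","H0","H1","H2","H0","H1","H1","H2","H4","H2","H1","H0","H1"]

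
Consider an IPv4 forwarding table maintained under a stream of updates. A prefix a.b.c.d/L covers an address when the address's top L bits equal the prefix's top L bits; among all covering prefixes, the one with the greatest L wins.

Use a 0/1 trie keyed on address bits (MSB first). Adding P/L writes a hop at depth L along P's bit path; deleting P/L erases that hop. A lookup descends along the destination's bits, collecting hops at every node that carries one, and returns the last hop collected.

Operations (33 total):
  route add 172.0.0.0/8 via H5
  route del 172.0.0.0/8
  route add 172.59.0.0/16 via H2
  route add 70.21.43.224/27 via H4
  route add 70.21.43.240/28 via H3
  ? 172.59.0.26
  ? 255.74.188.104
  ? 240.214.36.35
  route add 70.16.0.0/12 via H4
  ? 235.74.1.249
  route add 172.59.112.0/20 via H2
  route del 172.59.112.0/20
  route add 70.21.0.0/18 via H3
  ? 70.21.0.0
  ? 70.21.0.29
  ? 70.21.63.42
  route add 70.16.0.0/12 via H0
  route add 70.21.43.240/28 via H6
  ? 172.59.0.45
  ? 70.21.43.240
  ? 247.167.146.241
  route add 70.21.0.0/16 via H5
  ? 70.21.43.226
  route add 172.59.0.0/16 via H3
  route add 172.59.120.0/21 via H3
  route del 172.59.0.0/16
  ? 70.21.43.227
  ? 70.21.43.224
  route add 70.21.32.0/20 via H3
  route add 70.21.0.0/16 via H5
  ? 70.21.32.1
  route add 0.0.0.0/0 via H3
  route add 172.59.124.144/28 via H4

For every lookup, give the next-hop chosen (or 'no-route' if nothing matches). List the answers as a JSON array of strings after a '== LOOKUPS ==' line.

Process each operation:
  add 172.0.0.0/8 -> H5 at depth 8
  - 172.0.0.0/8 clear@8
  add 172.59.0.0/16 -> H2 at depth 16
  add 70.21.43.224/27 -> H4 at depth 27
  add 70.21.43.240/28 -> H3 at depth 28
  ? 172.59.0.26  path d0:-→d1:-→d2:-→d3:-→d4:-→d5:-→d6:-→d7:-→d8:-→d9:-→d10:-→d11:-→d12:-→d13:-→d14:-→d15:-→d16:H2  best=H2
  ? 255.74.188.104  path d0:-→d1:-  best=no-route
  ? 240.214.36.35  path d0:-→d1:-  best=no-route
  add 70.16.0.0/12 -> H4 at depth 12
  ? 235.74.1.249  path d0:-→d1:-  best=no-route
  add 172.59.112.0/20 -> H2 at depth 20
  - 172.59.112.0/20 clear@20
  add 70.21.0.0/18 -> H3 at depth 18
  ? 70.21.0.0  path d0:-→d1:-→d2:-→d3:-→d4:-→d5:-→d6:-→d7:-→d8:-→d9:-→d10:-→d11:-→d12:H4→d13:-→d14:-→d15:-→d16:-→d17:-→d18:H3  best=H3
  ? 70.21.0.29  path d0:-→d1:-→d2:-→d3:-→d4:-→d5:-→d6:-→d7:-→d8:-→d9:-→d10:-→d11:-→d12:H4→d13:-→d14:-→d15:-→d16:-→d17:-→d18:H3  best=H3
  ? 70.21.63.42  path d0:-→d1:-→d2:-→d3:-→d4:-→d5:-→d6:-→d7:-→d8:-→d9:-→d10:-→d11:-→d12:H4→d13:-→d14:-→d15:-→d16:-→d17:-→d18:H3→d19:-  best=H3
  add 70.16.0.0/12 -> H0 at depth 12
  add 70.21.43.240/28 -> H6 at depth 28
  ? 172.59.0.45  path d0:-→d1:-→d2:-→d3:-→d4:-→d5:-→d6:-→d7:-→d8:-→d9:-→d10:-→d11:-→d12:-→d13:-→d14:-→d15:-→d16:H2→d17:-  best=H2
  ? 70.21.43.240  path d0:-→d1:-→d2:-→d3:-→d4:-→d5:-→d6:-→d7:-→d8:-→d9:-→d10:-→d11:-→d12:H0→d13:-→d14:-→d15:-→d16:-→d17:-→d18:H3→d19:-→d20:-→d21:-→d22:-→d23:-→d24:-→d25:-→d26:-→d27:H4→d28:H6  best=H6
  ? 247.167.146.241  path d0:-→d1:-  best=no-route
  add 70.21.0.0/16 -> H5 at depth 16
  ? 70.21.43.226  path d0:-→d1:-→d2:-→d3:-→d4:-→d5:-→d6:-→d7:-→d8:-→d9:-→d10:-→d11:-→d12:H0→d13:-→d14:-→d15:-→d16:H5→d17:-→d18:H3→d19:-→d20:-→d21:-→d22:-→d23:-→d24:-→d25:-→d26:-→d27:H4  best=H4
  add 172.59.0.0/16 -> H3 at depth 16
  add 172.59.120.0/21 -> H3 at depth 21
  - 172.59.0.0/16 clear@16
  ? 70.21.43.227  path d0:-→d1:-→d2:-→d3:-→d4:-→d5:-→d6:-→d7:-→d8:-→d9:-→d10:-→d11:-→d12:H0→d13:-→d14:-→d15:-→d16:H5→d17:-→d18:H3→d19:-→d20:-→d21:-→d22:-→d23:-→d24:-→d25:-→d26:-→d27:H4  best=H4
  ? 70.21.43.224  path d0:-→d1:-→d2:-→d3:-→d4:-→d5:-→d6:-→d7:-→d8:-→d9:-→d10:-→d11:-→d12:H0→d13:-→d14:-→d15:-→d16:H5→d17:-→d18:H3→d19:-→d20:-→d21:-→d22:-→d23:-→d24:-→d25:-→d26:-→d27:H4  best=H4
  add 70.21.32.0/20 -> H3 at depth 20
  add 70.21.0.0/16 -> H5 at depth 16
  ? 70.21.32.1  path d0:-→d1:-→d2:-→d3:-→d4:-→d5:-→d6:-→d7:-→d8:-→d9:-→d10:-→d11:-→d12:H0→d13:-→d14:-→d15:-→d16:H5→d17:-→d18:H3→d19:-→d20:H3  best=H3
  add 0.0.0.0/0 -> H3 at depth 0
  add 172.59.124.144/28 -> H4 at depth 28

== LOOKUPS ==
["H2","no-route","no-route","no-route","H3","H3","H3","H2","H6","no-route","H4","H4","H4","H3"]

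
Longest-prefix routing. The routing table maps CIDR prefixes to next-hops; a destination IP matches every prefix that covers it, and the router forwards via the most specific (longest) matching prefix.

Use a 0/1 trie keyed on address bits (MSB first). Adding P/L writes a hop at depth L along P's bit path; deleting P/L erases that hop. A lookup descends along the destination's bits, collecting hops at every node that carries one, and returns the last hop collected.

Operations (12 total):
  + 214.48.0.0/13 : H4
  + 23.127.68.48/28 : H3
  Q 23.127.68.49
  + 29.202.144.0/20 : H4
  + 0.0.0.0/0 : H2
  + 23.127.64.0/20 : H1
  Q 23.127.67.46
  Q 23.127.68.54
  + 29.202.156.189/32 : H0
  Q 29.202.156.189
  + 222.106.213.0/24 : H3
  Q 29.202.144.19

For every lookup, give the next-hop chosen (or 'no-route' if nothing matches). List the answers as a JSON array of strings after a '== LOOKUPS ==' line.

Apply in order:
  + 214.48.0.0/13 (H4) depth=13
  + 23.127.68.48/28 (H3) depth=28
  Q 23.127.68.49: descend 0001011101111111010001000011 ; hops seen [H3] ; pick H3
  + 29.202.144.0/20 (H4) depth=20
  + 0.0.0.0/0 (H2) depth=0
  + 23.127.64.0/20 (H1) depth=20
  Q 23.127.67.46: descend 000101110111111101000 ; hops seen [H2,H1] ; pick H1
  Q 23.127.68.54: descend 0001011101111111010001000011 ; hops seen [H2,H1,H3] ; pick H3
  + 29.202.156.189/32 (H0) depth=32
  Q 29.202.156.189: descend 00011101110010101001110010111101 ; hops seen [H2,H4,H0] ; pick H0
  + 222.106.213.0/24 (H3) depth=24
  Q 29.202.144.19: descend 00011101110010101001 ; hops seen [H2,H4] ; pick H4

== LOOKUPS ==
["H3","H1","H3","H0","H4"]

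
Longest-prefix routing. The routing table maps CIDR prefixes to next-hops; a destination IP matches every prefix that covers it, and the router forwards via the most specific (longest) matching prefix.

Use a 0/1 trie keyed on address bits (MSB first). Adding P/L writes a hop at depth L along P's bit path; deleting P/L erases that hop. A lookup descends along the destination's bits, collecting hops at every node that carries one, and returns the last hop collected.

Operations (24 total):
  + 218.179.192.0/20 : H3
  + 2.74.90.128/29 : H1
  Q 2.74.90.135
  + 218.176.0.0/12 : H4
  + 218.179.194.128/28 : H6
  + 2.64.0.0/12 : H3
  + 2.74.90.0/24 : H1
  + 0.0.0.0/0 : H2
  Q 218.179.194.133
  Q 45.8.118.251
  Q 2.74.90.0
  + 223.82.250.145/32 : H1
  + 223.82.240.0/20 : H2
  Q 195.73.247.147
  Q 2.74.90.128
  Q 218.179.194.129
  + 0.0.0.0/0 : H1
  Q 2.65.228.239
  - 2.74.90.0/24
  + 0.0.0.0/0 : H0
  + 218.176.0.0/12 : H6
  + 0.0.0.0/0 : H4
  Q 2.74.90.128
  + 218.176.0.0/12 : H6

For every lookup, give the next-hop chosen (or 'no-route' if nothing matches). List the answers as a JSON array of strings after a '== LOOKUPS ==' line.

Apply in order:
  + 218.179.192.0/20 (H3) depth=20
  + 2.74.90.128/29 (H1) depth=29
  ? 2.74.90.135  path d0:-→d1:-→d2:-→d3:-→d4:-→d5:-→d6:-→d7:-→d8:-→d9:-→d10:-→d11:-→d12:-→d13:-→d14:-→d15:-→d16:-→d17:-→d18:-→d19:-→d20:-→d21:-→d22:-→d23:-→d24:-→d25:-→d26:-→d27:-→d28:-→d29:H1  best=H1
  + 218.176.0.0/12 (H4) depth=12
  + 218.179.194.128/28 (H6) depth=28
  + 2.64.0.0/12 (H3) depth=12
  + 2.74.90.0/24 (H1) depth=24
  + 0.0.0.0/0 (H2) depth=0
  ? 218.179.194.133  path d0:H2→d1:-→d2:-→d3:-→d4:-→d5:-→d6:-→d7:-→d8:-→d9:-→d10:-→d11:-→d12:H4→d13:-→d14:-→d15:-→d16:-→d17:-→d18:-→d19:-→d20:H3→d21:-→d22:-→d23:-→d24:-→d25:-→d26:-→d27:-→d28:H6  best=H6
  ? 45.8.118.251  path d0:H2→d1:-→d2:-  best=H2
  ? 2.74.90.0  path d0:H2→d1:-→d2:-→d3:-→d4:-→d5:-→d6:-→d7:-→d8:-→d9:-→d10:-→d11:-→d12:H3→d13:-→d14:-→d15:-→d16:-→d17:-→d18:-→d19:-→d20:-→d21:-→d22:-→d23:-→d24:H1  best=H1
  + 223.82.250.145/32 (H1) depth=32
  + 223.82.240.0/20 (H2) depth=20
  ? 195.73.247.147  path d0:H2→d1:-→d2:-→d3:-  best=H2
  ? 2.74.90.128  path d0:H2→d1:-→d2:-→d3:-→d4:-→d5:-→d6:-→d7:-→d8:-→d9:-→d10:-→d11:-→d12:H3→d13:-→d14:-→d15:-→d16:-→d17:-→d18:-→d19:-→d20:-→d21:-→d22:-→d23:-→d24:H1→d25:-→d26:-→d27:-→d28:-→d29:H1  best=H1
  ? 218.179.194.129  path d0:H2→d1:-→d2:-→d3:-→d4:-→d5:-→d6:-→d7:-→d8:-→d9:-→d10:-→d11:-→d12:H4→d13:-→d14:-→d15:-→d16:-→d17:-→d18:-→d19:-→d20:H3→d21:-→d22:-→d23:-→d24:-→d25:-→d26:-→d27:-→d28:H6  best=H6
  + 0.0.0.0/0 (H1) depth=0
  ? 2.65.228.239  path d0:H1→d1:-→d2:-→d3:-→d4:-→d5:-→d6:-→d7:-→d8:-→d9:-→d10:-→d11:-→d12:H3  best=H3
  del 2.74.90.0/24 (clear depth 24)
  + 0.0.0.0/0 (H0) depth=0
  + 218.176.0.0/12 (H6) depth=12
  + 0.0.0.0/0 (H4) depth=0
  ? 2.74.90.128  path d0:H4→d1:-→d2:-→d3:-→d4:-→d5:-→d6:-→d7:-→d8:-→d9:-→d10:-→d11:-→d12:H3→d13:-→d14:-→d15:-→d16:-→d17:-→d18:-→d19:-→d20:-→d21:-→d22:-→d23:-→d24:-→d25:-→d26:-→d27:-→d28:-→d29:H1  best=H1
  + 218.176.0.0/12 (H6) depth=12

== LOOKUPS ==
["H1","H6","H2","H1","H2","H1","H6","H3","H1"]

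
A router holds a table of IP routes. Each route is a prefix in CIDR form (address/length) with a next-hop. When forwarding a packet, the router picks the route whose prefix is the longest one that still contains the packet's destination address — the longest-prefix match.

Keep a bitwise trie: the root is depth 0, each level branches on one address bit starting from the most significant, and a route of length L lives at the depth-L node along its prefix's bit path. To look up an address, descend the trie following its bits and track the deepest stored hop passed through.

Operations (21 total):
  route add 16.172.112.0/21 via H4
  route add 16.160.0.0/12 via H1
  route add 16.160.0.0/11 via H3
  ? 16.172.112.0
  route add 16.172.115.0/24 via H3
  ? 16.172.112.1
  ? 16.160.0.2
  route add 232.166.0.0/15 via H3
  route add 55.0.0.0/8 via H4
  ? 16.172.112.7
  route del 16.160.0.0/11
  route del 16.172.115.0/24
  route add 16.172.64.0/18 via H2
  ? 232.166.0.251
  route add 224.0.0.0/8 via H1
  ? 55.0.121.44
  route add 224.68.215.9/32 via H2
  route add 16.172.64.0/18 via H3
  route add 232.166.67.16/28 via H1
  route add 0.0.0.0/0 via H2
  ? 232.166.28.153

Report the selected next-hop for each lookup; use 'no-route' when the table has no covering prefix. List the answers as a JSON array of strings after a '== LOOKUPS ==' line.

Process each operation:
  add 16.172.112.0/21 -> H4 at depth 21
  add 16.160.0.0/12 -> H1 at depth 12
  add 16.160.0.0/11 -> H3 at depth 11
  ? 16.172.112.0  path d0:-→d1:-→d2:-→d3:-→d4:-→d5:-→d6:-→d7:-→d8:-→d9:-→d10:-→d11:H3→d12:H1→d13:-→d14:-→d15:-→d16:-→d17:-→d18:-→d19:-→d20:-→d21:H4  best=H4
  add 16.172.115.0/24 -> H3 at depth 24
  ? 16.172.112.1  path d0:-→d1:-→d2:-→d3:-→d4:-→d5:-→d6:-→d7:-→d8:-→d9:-→d10:-→d11:H3→d12:H1→d13:-→d14:-→d15:-→d16:-→d17:-→d18:-→d19:-→d20:-→d21:H4→d22:-  best=H4
  ? 16.160.0.2  path d0:-→d1:-→d2:-→d3:-→d4:-→d5:-→d6:-→d7:-→d8:-→d9:-→d10:-→d11:H3→d12:H1  best=H1
  add 232.166.0.0/15 -> H3 at depth 15
  add 55.0.0.0/8 -> H4 at depth 8
  ? 16.172.112.7  path d0:-→d1:-→d2:-→d3:-→d4:-→d5:-→d6:-→d7:-→d8:-→d9:-→d10:-→d11:H3→d12:H1→d13:-→d14:-→d15:-→d16:-→d17:-→d18:-→d19:-→d20:-→d21:H4→d22:-  best=H4
  del 16.160.0.0/11 (clear depth 11)
  del 16.172.115.0/24 (clear depth 24)
  add 16.172.64.0/18 -> H2 at depth 18
  ? 232.166.0.251  path d0:-→d1:-→d2:-→d3:-→d4:-→d5:-→d6:-→d7:-→d8:-→d9:-→d10:-→d11:-→d12:-→d13:-→d14:-→d15:H3  best=H3
  add 224.0.0.0/8 -> H1 at depth 8
  ? 55.0.121.44  path d0:-→d1:-→d2:-→d3:-→d4:-→d5:-→d6:-→d7:-→d8:H4  best=H4
  add 224.68.215.9/32 -> H2 at depth 32
  add 16.172.64.0/18 -> H3 at depth 18
  add 232.166.67.16/28 -> H1 at depth 28
  add 0.0.0.0/0 -> H2 at depth 0
  ? 232.166.28.153  path d0:H2→d1:-→d2:-→d3:-→d4:-→d5:-→d6:-→d7:-→d8:-→d9:-→d10:-→d11:-→d12:-→d13:-→d14:-→d15:H3→d16:-→d17:-  best=H3

== LOOKUPS ==
["H4","H4","H1","H4","H3","H4","H3"]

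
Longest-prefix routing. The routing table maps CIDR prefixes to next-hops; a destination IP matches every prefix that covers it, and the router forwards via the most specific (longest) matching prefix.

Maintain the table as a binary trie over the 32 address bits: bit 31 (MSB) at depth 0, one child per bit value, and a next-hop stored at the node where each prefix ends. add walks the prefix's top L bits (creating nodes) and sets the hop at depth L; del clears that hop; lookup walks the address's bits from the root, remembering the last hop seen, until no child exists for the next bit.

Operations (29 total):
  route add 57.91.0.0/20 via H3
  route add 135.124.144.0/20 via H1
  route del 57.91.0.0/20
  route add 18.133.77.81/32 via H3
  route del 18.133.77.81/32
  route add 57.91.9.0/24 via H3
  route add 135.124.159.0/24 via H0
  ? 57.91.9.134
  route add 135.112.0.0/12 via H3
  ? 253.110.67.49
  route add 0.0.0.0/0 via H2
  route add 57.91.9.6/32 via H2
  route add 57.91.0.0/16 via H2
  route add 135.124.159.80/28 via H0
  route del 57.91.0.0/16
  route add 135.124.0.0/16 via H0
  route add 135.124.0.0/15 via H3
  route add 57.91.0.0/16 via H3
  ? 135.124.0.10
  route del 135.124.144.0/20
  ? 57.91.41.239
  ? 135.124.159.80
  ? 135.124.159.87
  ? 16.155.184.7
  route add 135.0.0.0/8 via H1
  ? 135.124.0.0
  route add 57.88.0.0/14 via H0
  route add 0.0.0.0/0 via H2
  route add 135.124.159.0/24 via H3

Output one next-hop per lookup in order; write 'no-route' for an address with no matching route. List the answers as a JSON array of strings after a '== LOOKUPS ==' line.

Process each operation:
  + 57.91.0.0/20 (H3) depth=20
  + 135.124.144.0/20 (H1) depth=20
  - 57.91.0.0/20 clear@20
  + 18.133.77.81/32 (H3) depth=32
  - 18.133.77.81/32 clear@32
  + 57.91.9.0/24 (H3) depth=24
  + 135.124.159.0/24 (H0) depth=24
  ? 57.91.9.134  path d0:-→d1:-→d2:-→d3:-→d4:-→d5:-→d6:-→d7:-→d8:-→d9:-→d10:-→d11:-→d12:-→d13:-→d14:-→d15:-→d16:-→d17:-→d18:-→d19:-→d20:-→d21:-→d22:-→d23:-→d24:H3  best=H3
  + 135.112.0.0/12 (H3) depth=12
  ? 253.110.67.49  path d0:-→d1:-  best=no-route
  + 0.0.0.0/0 (H2) depth=0
  + 57.91.9.6/32 (H2) depth=32
  + 57.91.0.0/16 (H2) depth=16
  + 135.124.159.80/28 (H0) depth=28
  - 57.91.0.0/16 clear@16
  + 135.124.0.0/16 (H0) depth=16
  + 135.124.0.0/15 (H3) depth=15
  + 57.91.0.0/16 (H3) depth=16
  ? 135.124.0.10  path d0:H2→d1:-→d2:-→d3:-→d4:-→d5:-→d6:-→d7:-→d8:-→d9:-→d10:-→d11:-→d12:H3→d13:-→d14:-→d15:H3→d16:H0  best=H0
  - 135.124.144.0/20 clear@20
  ? 57.91.41.239  path d0:H2→d1:-→d2:-→d3:-→d4:-→d5:-→d6:-→d7:-→d8:-→d9:-→d10:-→d11:-→d12:-→d13:-→d14:-→d15:-→d16:H3→d17:-→d18:-  best=H3
  ? 135.124.159.80  path d0:H2→d1:-→d2:-→d3:-→d4:-→d5:-→d6:-→d7:-→d8:-→d9:-→d10:-→d11:-→d12:H3→d13:-→d14:-→d15:H3→d16:H0→d17:-→d18:-→d19:-→d20:-→d21:-→d22:-→d23:-→d24:H0→d25:-→d26:-→d27:-→d28:H0  best=H0
  ? 135.124.159.87  path d0:H2→d1:-→d2:-→d3:-→d4:-→d5:-→d6:-→d7:-→d8:-→d9:-→d10:-→d11:-→d12:H3→d13:-→d14:-→d15:H3→d16:H0→d17:-→d18:-→d19:-→d20:-→d21:-→d22:-→d23:-→d24:H0→d25:-→d26:-→d27:-→d28:H0  best=H0
  ? 16.155.184.7  path d0:H2→d1:-→d2:-→d3:-→d4:-→d5:-→d6:-  best=H2
  + 135.0.0.0/8 (H1) depth=8
  ? 135.124.0.0  path d0:H2→d1:-→d2:-→d3:-→d4:-→d5:-→d6:-→d7:-→d8:H1→d9:-→d10:-→d11:-→d12:H3→d13:-→d14:-→d15:H3→d16:H0  best=H0
  + 57.88.0.0/14 (H0) depth=14
  + 0.0.0.0/0 (H2) depth=0
  + 135.124.159.0/24 (H3) depth=24

== LOOKUPS ==
["H3","no-route","H0","H3","H0","H0","H2","H0"]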